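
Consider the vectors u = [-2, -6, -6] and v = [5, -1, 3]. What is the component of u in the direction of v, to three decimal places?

u · v = (-2)·5 + (-6)·(-1) + (-6)·3 = -10 + 6 - 18 = -22
|v| = √(25 + 1 + 9) = √35 ≈ 5.9161
comp_v u = -22 / √35 ≈ -3.719

-3.719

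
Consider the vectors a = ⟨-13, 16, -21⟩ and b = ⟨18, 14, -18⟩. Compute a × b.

(6, -612, -470)

i: 16·(-18) - (-21)·14 = -288 - (-294) = 6
j: (-21)·18 - (-13)·(-18) = -378 - 234 = -612
k: (-13)·14 - 16·18 = -182 - 288 = -470
a × b = (6, -612, -470)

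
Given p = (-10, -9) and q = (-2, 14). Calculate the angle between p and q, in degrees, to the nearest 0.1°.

p · q = (-10)·(-2) + (-9)·14 = 20 - 126 = -106
|p|² = 100 + 81 = 181,  |p| = √181 ≈ 13.453624
|q|² = 4 + 196 = 200,  |q| = √200 ≈ 14.142136
cos θ = -106 / (13.453624 · 14.142136) ≈ -0.55712
θ = arccos(-0.55712) ≈ 123.9°

123.9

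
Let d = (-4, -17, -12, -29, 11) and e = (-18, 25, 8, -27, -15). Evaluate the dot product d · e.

169

d · e = (-4)·(-18) + (-17)·25 + (-12)·8 + (-29)·(-27) + 11·(-15) = 72 - 425 - 96 + 783 - 165 = 169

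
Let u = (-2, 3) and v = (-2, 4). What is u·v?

u · v = (-2)·(-2) + 3·4 = 4 + 12 = 16

16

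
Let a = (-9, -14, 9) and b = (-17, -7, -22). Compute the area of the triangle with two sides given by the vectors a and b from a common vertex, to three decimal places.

269.938

i: (-14)·(-22) - 9·(-7) = 308 - (-63) = 371
j: 9·(-17) - (-9)·(-22) = -153 - 198 = -351
k: (-9)·(-7) - (-14)·(-17) = 63 - 238 = -175
a × b = (371, -351, -175)
|a × b| = √(371² + (-351)² + (-175)²) = √291467 ≈ 539.8768
area = ½ · 539.8768 ≈ 269.938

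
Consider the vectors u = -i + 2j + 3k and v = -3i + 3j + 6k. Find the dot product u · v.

u · v = (-1)·(-3) + 2·3 + 3·6 = 3 + 6 + 18 = 27

27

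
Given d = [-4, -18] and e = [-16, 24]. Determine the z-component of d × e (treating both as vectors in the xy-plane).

-384

(-4)·24 - (-18)·(-16) = -96 - 288 = -384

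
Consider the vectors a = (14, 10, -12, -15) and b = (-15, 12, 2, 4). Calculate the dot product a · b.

-174

a · b = 14·(-15) + 10·12 + (-12)·2 + (-15)·4 = -210 + 120 - 24 - 60 = -174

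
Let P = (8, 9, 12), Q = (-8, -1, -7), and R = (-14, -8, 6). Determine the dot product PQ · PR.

PQ = Q − P = (-16, -10, -19)
PR = R − P = (-22, -17, -6)
PQ · PR = (-16)·(-22) + (-10)·(-17) + (-19)·(-6) = 352 + 170 + 114 = 636

636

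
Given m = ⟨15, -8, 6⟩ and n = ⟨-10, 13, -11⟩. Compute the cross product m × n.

(10, 105, 115)

i: (-8)·(-11) - 6·13 = 88 - 78 = 10
j: 6·(-10) - 15·(-11) = -60 - (-165) = 105
k: 15·13 - (-8)·(-10) = 195 - 80 = 115
m × n = (10, 105, 115)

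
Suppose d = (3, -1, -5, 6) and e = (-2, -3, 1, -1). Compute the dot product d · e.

-14

d · e = 3·(-2) + (-1)·(-3) + (-5)·1 + 6·(-1) = -6 + 3 - 5 - 6 = -14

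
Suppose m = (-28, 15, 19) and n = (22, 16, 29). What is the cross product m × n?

i: 15·29 - 19·16 = 435 - 304 = 131
j: 19·22 - (-28)·29 = 418 - (-812) = 1230
k: (-28)·16 - 15·22 = -448 - 330 = -778
m × n = (131, 1230, -778)

(131, 1230, -778)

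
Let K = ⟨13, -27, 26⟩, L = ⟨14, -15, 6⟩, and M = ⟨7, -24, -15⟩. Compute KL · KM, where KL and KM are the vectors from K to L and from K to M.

KL = L − K = (1, 12, -20)
KM = M − K = (-6, 3, -41)
KL · KM = 1·(-6) + 12·3 + (-20)·(-41) = -6 + 36 + 820 = 850

850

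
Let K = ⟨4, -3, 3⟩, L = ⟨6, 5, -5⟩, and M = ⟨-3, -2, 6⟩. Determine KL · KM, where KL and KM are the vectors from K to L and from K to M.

KL = L − K = (2, 8, -8)
KM = M − K = (-7, 1, 3)
KL · KM = 2·(-7) + 8·1 + (-8)·3 = -14 + 8 - 24 = -30

-30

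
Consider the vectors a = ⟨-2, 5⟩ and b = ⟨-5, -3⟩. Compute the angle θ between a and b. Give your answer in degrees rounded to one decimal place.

99.2

a · b = (-2)·(-5) + 5·(-3) = 10 - 15 = -5
|a|² = 4 + 25 = 29,  |a| = √29 ≈ 5.385165
|b|² = 25 + 9 = 34,  |b| = √34 ≈ 5.830952
cos θ = -5 / (5.385165 · 5.830952) ≈ -0.15923
θ = arccos(-0.15923) ≈ 99.2°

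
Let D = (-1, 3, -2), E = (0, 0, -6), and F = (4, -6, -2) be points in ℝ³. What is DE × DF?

(-36, -20, 6)

DE = (1, -3, -4)
DF = (5, -9, 0)
i: (-3)·0 - (-4)·(-9) = 0 - 36 = -36
j: (-4)·5 - 1·0 = -20 - 0 = -20
k: 1·(-9) - (-3)·5 = -9 - (-15) = 6
DE × DF = (-36, -20, 6)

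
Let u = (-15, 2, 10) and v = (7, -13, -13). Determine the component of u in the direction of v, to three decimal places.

u · v = (-15)·7 + 2·(-13) + 10·(-13) = -105 - 26 - 130 = -261
|v| = √(49 + 169 + 169) = √387 ≈ 19.6723
comp_v u = -261 / √387 ≈ -13.267

-13.267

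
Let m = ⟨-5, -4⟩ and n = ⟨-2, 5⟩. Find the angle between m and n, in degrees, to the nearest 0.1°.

106.9

m · n = (-5)·(-2) + (-4)·5 = 10 - 20 = -10
|m|² = 25 + 16 = 41,  |m| = √41 ≈ 6.403124
|n|² = 4 + 25 = 29,  |n| = √29 ≈ 5.385165
cos θ = -10 / (6.403124 · 5.385165) ≈ -0.29001
θ = arccos(-0.29001) ≈ 106.9°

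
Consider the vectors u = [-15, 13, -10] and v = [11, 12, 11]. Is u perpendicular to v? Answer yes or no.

u · v = (-15)·11 + 13·12 + (-10)·11 = -165 + 156 - 110 = -119
Nonzero, so the vectors are not orthogonal.

no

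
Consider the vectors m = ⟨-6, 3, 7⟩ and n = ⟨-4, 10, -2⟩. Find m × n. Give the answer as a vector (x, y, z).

i: 3·(-2) - 7·10 = -6 - 70 = -76
j: 7·(-4) - (-6)·(-2) = -28 - 12 = -40
k: (-6)·10 - 3·(-4) = -60 - (-12) = -48
m × n = (-76, -40, -48)

(-76, -40, -48)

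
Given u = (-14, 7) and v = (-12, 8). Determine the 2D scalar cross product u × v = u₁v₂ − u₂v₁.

-28

(-14)·8 - 7·(-12) = -112 - (-84) = -28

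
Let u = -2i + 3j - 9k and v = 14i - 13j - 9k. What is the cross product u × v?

(-144, -144, -16)

i: 3·(-9) - (-9)·(-13) = -27 - 117 = -144
j: (-9)·14 - (-2)·(-9) = -126 - 18 = -144
k: (-2)·(-13) - 3·14 = 26 - 42 = -16
u × v = (-144, -144, -16)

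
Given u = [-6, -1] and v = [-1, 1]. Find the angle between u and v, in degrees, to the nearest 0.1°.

54.5

u · v = (-6)·(-1) + (-1)·1 = 6 - 1 = 5
|u|² = 36 + 1 = 37,  |u| = √37 ≈ 6.082763
|v|² = 1 + 1 = 2,  |v| = √2 ≈ 1.414214
cos θ = 5 / (6.082763 · 1.414214) ≈ 0.58124
θ = arccos(0.58124) ≈ 54.5°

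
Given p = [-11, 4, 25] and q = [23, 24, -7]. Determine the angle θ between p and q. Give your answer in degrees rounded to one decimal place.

p · q = (-11)·23 + 4·24 + 25·(-7) = -253 + 96 - 175 = -332
|p|² = 121 + 16 + 625 = 762,  |p| = √762 ≈ 27.604347
|q|² = 529 + 576 + 49 = 1154,  |q| = √1154 ≈ 33.970576
cos θ = -332 / (27.604347 · 33.970576) ≈ -0.35404
θ = arccos(-0.35404) ≈ 110.7°

110.7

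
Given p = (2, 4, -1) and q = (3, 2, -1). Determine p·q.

p · q = 2·3 + 4·2 + (-1)·(-1) = 6 + 8 + 1 = 15

15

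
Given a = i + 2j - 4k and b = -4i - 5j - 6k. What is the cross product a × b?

i: 2·(-6) - (-4)·(-5) = -12 - 20 = -32
j: (-4)·(-4) - 1·(-6) = 16 - (-6) = 22
k: 1·(-5) - 2·(-4) = -5 - (-8) = 3
a × b = (-32, 22, 3)

(-32, 22, 3)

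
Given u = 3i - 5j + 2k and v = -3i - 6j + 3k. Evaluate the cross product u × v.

(-3, -15, -33)

i: (-5)·3 - 2·(-6) = -15 - (-12) = -3
j: 2·(-3) - 3·3 = -6 - 9 = -15
k: 3·(-6) - (-5)·(-3) = -18 - 15 = -33
u × v = (-3, -15, -33)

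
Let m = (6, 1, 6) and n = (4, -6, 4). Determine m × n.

(40, 0, -40)

i: 1·4 - 6·(-6) = 4 - (-36) = 40
j: 6·4 - 6·4 = 24 - 24 = 0
k: 6·(-6) - 1·4 = -36 - 4 = -40
m × n = (40, 0, -40)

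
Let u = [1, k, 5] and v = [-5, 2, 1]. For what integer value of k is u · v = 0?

0

u · v = 1·(-5) + k·2 + 5·1 = 0 + 2k
Set equal to 0: 2k = 0, so k = 0.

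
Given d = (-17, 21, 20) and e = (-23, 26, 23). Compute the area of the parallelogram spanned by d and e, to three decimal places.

i: 21·23 - 20·26 = 483 - 520 = -37
j: 20·(-23) - (-17)·23 = -460 - (-391) = -69
k: (-17)·26 - 21·(-23) = -442 - (-483) = 41
d × e = (-37, -69, 41)
|d × e| = √((-37)² + (-69)² + 41²) = √7811 ≈ 88.3799

88.380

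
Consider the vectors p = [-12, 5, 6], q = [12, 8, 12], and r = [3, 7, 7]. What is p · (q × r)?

456

q × r:
i: 8·7 - 12·7 = 56 - 84 = -28
j: 12·3 - 12·7 = 36 - 84 = -48
k: 12·7 - 8·3 = 84 - 24 = 60
q × r = (-28, -48, 60)
p · (q × r) = (-12)·(-28) + 5·(-48) + 6·60 = 336 - 240 + 360 = 456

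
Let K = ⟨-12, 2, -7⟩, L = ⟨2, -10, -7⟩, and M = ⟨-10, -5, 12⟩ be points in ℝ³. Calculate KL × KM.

KL = (14, -12, 0)
KM = (2, -7, 19)
i: (-12)·19 - 0·(-7) = -228 - 0 = -228
j: 0·2 - 14·19 = 0 - 266 = -266
k: 14·(-7) - (-12)·2 = -98 - (-24) = -74
KL × KM = (-228, -266, -74)

(-228, -266, -74)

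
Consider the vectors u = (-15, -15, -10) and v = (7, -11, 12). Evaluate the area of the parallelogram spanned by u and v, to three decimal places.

411.218

i: (-15)·12 - (-10)·(-11) = -180 - 110 = -290
j: (-10)·7 - (-15)·12 = -70 - (-180) = 110
k: (-15)·(-11) - (-15)·7 = 165 - (-105) = 270
u × v = (-290, 110, 270)
|u × v| = √((-290)² + 110² + 270²) = √169100 ≈ 411.2177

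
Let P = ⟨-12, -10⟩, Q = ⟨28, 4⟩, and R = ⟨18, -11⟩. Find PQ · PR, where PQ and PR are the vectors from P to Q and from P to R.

PQ = Q − P = (40, 14)
PR = R − P = (30, -1)
PQ · PR = 40·30 + 14·(-1) = 1200 - 14 = 1186

1186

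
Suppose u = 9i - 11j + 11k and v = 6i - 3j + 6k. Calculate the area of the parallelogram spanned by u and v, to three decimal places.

i: (-11)·6 - 11·(-3) = -66 - (-33) = -33
j: 11·6 - 9·6 = 66 - 54 = 12
k: 9·(-3) - (-11)·6 = -27 - (-66) = 39
u × v = (-33, 12, 39)
|u × v| = √((-33)² + 12² + 39²) = √2754 ≈ 52.4786

52.479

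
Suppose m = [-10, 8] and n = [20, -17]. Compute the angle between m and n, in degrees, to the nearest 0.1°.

m · n = (-10)·20 + 8·(-17) = -200 - 136 = -336
|m|² = 100 + 64 = 164,  |m| = √164 ≈ 12.806248
|n|² = 400 + 289 = 689,  |n| = √689 ≈ 26.248809
cos θ = -336 / (12.806248 · 26.248809) ≈ -0.99956
θ = arccos(-0.99956) ≈ 178.3°

178.3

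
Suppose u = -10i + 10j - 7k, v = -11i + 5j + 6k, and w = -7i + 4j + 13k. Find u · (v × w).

663

v × w:
i: 5·13 - 6·4 = 65 - 24 = 41
j: 6·(-7) - (-11)·13 = -42 - (-143) = 101
k: (-11)·4 - 5·(-7) = -44 - (-35) = -9
v × w = (41, 101, -9)
u · (v × w) = (-10)·41 + 10·101 + (-7)·(-9) = -410 + 1010 + 63 = 663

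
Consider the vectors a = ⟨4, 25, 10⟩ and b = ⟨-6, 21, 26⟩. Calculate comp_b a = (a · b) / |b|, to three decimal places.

a · b = 4·(-6) + 25·21 + 10·26 = -24 + 525 + 260 = 761
|b| = √(36 + 441 + 676) = √1153 ≈ 33.9559
comp_b a = 761 / √1153 ≈ 22.411

22.411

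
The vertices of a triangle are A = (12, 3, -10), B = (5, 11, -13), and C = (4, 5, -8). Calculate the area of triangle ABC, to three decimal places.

33.272

AB = (-7, 8, -3),  AC = (-8, 2, 2)
i: 8·2 - (-3)·2 = 16 - (-6) = 22
j: (-3)·(-8) - (-7)·2 = 24 - (-14) = 38
k: (-7)·2 - 8·(-8) = -14 - (-64) = 50
AB × AC = (22, 38, 50)
|AB × AC| = √4428 ≈ 66.5432
area = ½ · 66.5432 ≈ 33.272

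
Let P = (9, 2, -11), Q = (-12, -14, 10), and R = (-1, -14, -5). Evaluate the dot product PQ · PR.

592

PQ = Q − P = (-21, -16, 21)
PR = R − P = (-10, -16, 6)
PQ · PR = (-21)·(-10) + (-16)·(-16) + 21·6 = 210 + 256 + 126 = 592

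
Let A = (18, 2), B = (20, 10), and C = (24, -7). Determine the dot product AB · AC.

-60

AB = B − A = (2, 8)
AC = C − A = (6, -9)
AB · AC = 2·6 + 8·(-9) = 12 - 72 = -60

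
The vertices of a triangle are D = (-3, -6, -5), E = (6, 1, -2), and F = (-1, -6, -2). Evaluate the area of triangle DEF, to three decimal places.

16.416

DE = (9, 7, 3),  DF = (2, 0, 3)
i: 7·3 - 3·0 = 21 - 0 = 21
j: 3·2 - 9·3 = 6 - 27 = -21
k: 9·0 - 7·2 = 0 - 14 = -14
DE × DF = (21, -21, -14)
|DE × DF| = √1078 ≈ 32.8329
area = ½ · 32.8329 ≈ 16.416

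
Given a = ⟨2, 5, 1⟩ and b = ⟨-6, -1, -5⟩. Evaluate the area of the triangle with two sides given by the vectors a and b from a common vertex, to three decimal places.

18.547

i: 5·(-5) - 1·(-1) = -25 - (-1) = -24
j: 1·(-6) - 2·(-5) = -6 - (-10) = 4
k: 2·(-1) - 5·(-6) = -2 - (-30) = 28
a × b = (-24, 4, 28)
|a × b| = √((-24)² + 4² + 28²) = √1376 ≈ 37.0945
area = ½ · 37.0945 ≈ 18.547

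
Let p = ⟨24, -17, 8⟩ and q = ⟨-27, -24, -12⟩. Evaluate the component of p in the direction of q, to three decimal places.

p · q = 24·(-27) + (-17)·(-24) + 8·(-12) = -648 + 408 - 96 = -336
|q| = √(729 + 576 + 144) = √1449 ≈ 38.0657
comp_q p = -336 / √1449 ≈ -8.827

-8.827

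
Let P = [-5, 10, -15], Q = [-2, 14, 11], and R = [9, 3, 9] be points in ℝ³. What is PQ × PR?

PQ = (3, 4, 26)
PR = (14, -7, 24)
i: 4·24 - 26·(-7) = 96 - (-182) = 278
j: 26·14 - 3·24 = 364 - 72 = 292
k: 3·(-7) - 4·14 = -21 - 56 = -77
PQ × PR = (278, 292, -77)

(278, 292, -77)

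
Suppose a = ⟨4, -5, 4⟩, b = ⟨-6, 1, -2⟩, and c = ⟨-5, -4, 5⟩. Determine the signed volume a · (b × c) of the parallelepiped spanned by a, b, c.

b × c:
i: 1·5 - (-2)·(-4) = 5 - 8 = -3
j: (-2)·(-5) - (-6)·5 = 10 - (-30) = 40
k: (-6)·(-4) - 1·(-5) = 24 - (-5) = 29
b × c = (-3, 40, 29)
a · (b × c) = 4·(-3) + (-5)·40 + 4·29 = -12 - 200 + 116 = -96

-96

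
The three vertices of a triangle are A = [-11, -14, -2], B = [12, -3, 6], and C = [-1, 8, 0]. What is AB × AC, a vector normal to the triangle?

AB = (23, 11, 8)
AC = (10, 22, 2)
i: 11·2 - 8·22 = 22 - 176 = -154
j: 8·10 - 23·2 = 80 - 46 = 34
k: 23·22 - 11·10 = 506 - 110 = 396
AB × AC = (-154, 34, 396)

(-154, 34, 396)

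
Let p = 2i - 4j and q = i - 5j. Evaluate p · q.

p · q = 2·1 + (-4)·(-5) = 2 + 20 = 22

22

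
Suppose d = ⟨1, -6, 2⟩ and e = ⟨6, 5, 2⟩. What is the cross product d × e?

i: (-6)·2 - 2·5 = -12 - 10 = -22
j: 2·6 - 1·2 = 12 - 2 = 10
k: 1·5 - (-6)·6 = 5 - (-36) = 41
d × e = (-22, 10, 41)

(-22, 10, 41)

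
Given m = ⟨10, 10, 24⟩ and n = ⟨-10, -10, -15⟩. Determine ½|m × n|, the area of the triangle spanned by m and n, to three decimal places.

63.640

i: 10·(-15) - 24·(-10) = -150 - (-240) = 90
j: 24·(-10) - 10·(-15) = -240 - (-150) = -90
k: 10·(-10) - 10·(-10) = -100 - (-100) = 0
m × n = (90, -90, 0)
|m × n| = √(90² + (-90)² + 0²) = √16200 ≈ 127.2792
area = ½ · 127.2792 ≈ 63.640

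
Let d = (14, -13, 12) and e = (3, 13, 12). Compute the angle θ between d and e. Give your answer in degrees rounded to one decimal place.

87.6

d · e = 14·3 + (-13)·13 + 12·12 = 42 - 169 + 144 = 17
|d|² = 196 + 169 + 144 = 509,  |d| = √509 ≈ 22.561028
|e|² = 9 + 169 + 144 = 322,  |e| = √322 ≈ 17.944358
cos θ = 17 / (22.561028 · 17.944358) ≈ 0.04199
θ = arccos(0.04199) ≈ 87.6°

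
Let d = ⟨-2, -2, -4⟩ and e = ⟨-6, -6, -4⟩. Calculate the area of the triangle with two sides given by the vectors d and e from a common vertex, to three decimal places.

11.314

i: (-2)·(-4) - (-4)·(-6) = 8 - 24 = -16
j: (-4)·(-6) - (-2)·(-4) = 24 - 8 = 16
k: (-2)·(-6) - (-2)·(-6) = 12 - 12 = 0
d × e = (-16, 16, 0)
|d × e| = √((-16)² + 16² + 0²) = √512 ≈ 22.6274
area = ½ · 22.6274 ≈ 11.314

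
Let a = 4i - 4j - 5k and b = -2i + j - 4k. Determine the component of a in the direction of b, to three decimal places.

a · b = 4·(-2) + (-4)·1 + (-5)·(-4) = -8 - 4 + 20 = 8
|b| = √(4 + 1 + 16) = √21 ≈ 4.5826
comp_b a = 8 / √21 ≈ 1.746

1.746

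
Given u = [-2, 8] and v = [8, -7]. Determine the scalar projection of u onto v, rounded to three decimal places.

-6.773

u · v = (-2)·8 + 8·(-7) = -16 - 56 = -72
|v| = √(64 + 49) = √113 ≈ 10.6301
comp_v u = -72 / √113 ≈ -6.773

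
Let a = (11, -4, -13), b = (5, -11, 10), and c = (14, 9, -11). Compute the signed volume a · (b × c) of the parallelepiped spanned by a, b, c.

b × c:
i: (-11)·(-11) - 10·9 = 121 - 90 = 31
j: 10·14 - 5·(-11) = 140 - (-55) = 195
k: 5·9 - (-11)·14 = 45 - (-154) = 199
b × c = (31, 195, 199)
a · (b × c) = 11·31 + (-4)·195 + (-13)·199 = 341 - 780 - 2587 = -3026

-3026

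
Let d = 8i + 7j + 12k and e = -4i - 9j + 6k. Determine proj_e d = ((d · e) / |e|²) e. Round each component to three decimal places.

d · e = 8·(-4) + 7·(-9) + 12·6 = -32 - 63 + 72 = -23
|e|² = 16 + 81 + 36 = 133
proj_e d = (-23/133) · (-4, -9, 6) ≈ (0.692, 1.556, -1.038)

(0.692, 1.556, -1.038)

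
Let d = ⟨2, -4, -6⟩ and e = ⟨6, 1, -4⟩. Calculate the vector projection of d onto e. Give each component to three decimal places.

d · e = 2·6 + (-4)·1 + (-6)·(-4) = 12 - 4 + 24 = 32
|e|² = 36 + 1 + 16 = 53
proj_e d = (32/53) · (6, 1, -4) ≈ (3.623, 0.604, -2.415)

(3.623, 0.604, -2.415)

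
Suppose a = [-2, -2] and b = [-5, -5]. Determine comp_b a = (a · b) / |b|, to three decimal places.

2.828

a · b = (-2)·(-5) + (-2)·(-5) = 10 + 10 = 20
|b| = √(25 + 25) = √50 ≈ 7.0711
comp_b a = 20 / √50 ≈ 2.828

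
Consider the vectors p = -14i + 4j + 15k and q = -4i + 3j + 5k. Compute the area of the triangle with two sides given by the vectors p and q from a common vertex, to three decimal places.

18.715

i: 4·5 - 15·3 = 20 - 45 = -25
j: 15·(-4) - (-14)·5 = -60 - (-70) = 10
k: (-14)·3 - 4·(-4) = -42 - (-16) = -26
p × q = (-25, 10, -26)
|p × q| = √((-25)² + 10² + (-26)²) = √1401 ≈ 37.4299
area = ½ · 37.4299 ≈ 18.715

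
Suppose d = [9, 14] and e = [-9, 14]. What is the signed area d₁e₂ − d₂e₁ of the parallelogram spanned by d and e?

252

9·14 - 14·(-9) = 126 - (-126) = 252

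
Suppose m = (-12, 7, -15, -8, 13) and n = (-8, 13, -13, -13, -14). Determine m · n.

m · n = (-12)·(-8) + 7·13 + (-15)·(-13) + (-8)·(-13) + 13·(-14) = 96 + 91 + 195 + 104 - 182 = 304

304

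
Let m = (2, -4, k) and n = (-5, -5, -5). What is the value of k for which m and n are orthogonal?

2

m · n = 2·(-5) + (-4)·(-5) + k·(-5) = 10 - 5k
Set equal to 0: -5k = -10, so k = 2.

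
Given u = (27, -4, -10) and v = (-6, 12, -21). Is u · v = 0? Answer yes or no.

yes

u · v = 27·(-6) + (-4)·12 + (-10)·(-21) = -162 - 48 + 210 = 0
Zero, so the vectors are orthogonal.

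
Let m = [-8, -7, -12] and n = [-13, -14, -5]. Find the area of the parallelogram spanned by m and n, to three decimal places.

i: (-7)·(-5) - (-12)·(-14) = 35 - 168 = -133
j: (-12)·(-13) - (-8)·(-5) = 156 - 40 = 116
k: (-8)·(-14) - (-7)·(-13) = 112 - 91 = 21
m × n = (-133, 116, 21)
|m × n| = √((-133)² + 116² + 21²) = √31586 ≈ 177.7245

177.725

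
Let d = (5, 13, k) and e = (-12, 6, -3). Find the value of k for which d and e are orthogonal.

d · e = 5·(-12) + 13·6 + k·(-3) = 18 - 3k
Set equal to 0: -3k = -18, so k = 6.

6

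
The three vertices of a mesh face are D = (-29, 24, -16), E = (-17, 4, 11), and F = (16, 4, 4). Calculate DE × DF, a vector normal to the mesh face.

DE = (12, -20, 27)
DF = (45, -20, 20)
i: (-20)·20 - 27·(-20) = -400 - (-540) = 140
j: 27·45 - 12·20 = 1215 - 240 = 975
k: 12·(-20) - (-20)·45 = -240 - (-900) = 660
DE × DF = (140, 975, 660)

(140, 975, 660)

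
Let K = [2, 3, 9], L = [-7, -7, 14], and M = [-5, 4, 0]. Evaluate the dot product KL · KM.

KL = L − K = (-9, -10, 5)
KM = M − K = (-7, 1, -9)
KL · KM = (-9)·(-7) + (-10)·1 + 5·(-9) = 63 - 10 - 45 = 8

8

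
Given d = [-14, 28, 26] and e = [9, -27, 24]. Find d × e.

(1374, 570, 126)

i: 28·24 - 26·(-27) = 672 - (-702) = 1374
j: 26·9 - (-14)·24 = 234 - (-336) = 570
k: (-14)·(-27) - 28·9 = 378 - 252 = 126
d × e = (1374, 570, 126)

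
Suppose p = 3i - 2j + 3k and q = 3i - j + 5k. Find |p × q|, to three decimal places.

9.695

i: (-2)·5 - 3·(-1) = -10 - (-3) = -7
j: 3·3 - 3·5 = 9 - 15 = -6
k: 3·(-1) - (-2)·3 = -3 - (-6) = 3
p × q = (-7, -6, 3)
|p × q| = √((-7)² + (-6)² + 3²) = √94 ≈ 9.6954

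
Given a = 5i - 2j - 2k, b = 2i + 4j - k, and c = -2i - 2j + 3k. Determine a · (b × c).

b × c:
i: 4·3 - (-1)·(-2) = 12 - 2 = 10
j: (-1)·(-2) - 2·3 = 2 - 6 = -4
k: 2·(-2) - 4·(-2) = -4 - (-8) = 4
b × c = (10, -4, 4)
a · (b × c) = 5·10 + (-2)·(-4) + (-2)·4 = 50 + 8 - 8 = 50

50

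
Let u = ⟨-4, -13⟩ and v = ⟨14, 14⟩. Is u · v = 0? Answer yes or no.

u · v = (-4)·14 + (-13)·14 = -56 - 182 = -238
Nonzero, so the vectors are not orthogonal.

no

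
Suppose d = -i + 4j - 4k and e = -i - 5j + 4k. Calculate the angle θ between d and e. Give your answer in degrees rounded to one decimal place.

d · e = (-1)·(-1) + 4·(-5) + (-4)·4 = 1 - 20 - 16 = -35
|d|² = 1 + 16 + 16 = 33,  |d| = √33 ≈ 5.744563
|e|² = 1 + 25 + 16 = 42,  |e| = √42 ≈ 6.480741
cos θ = -35 / (5.744563 · 6.480741) ≈ -0.94013
θ = arccos(-0.94013) ≈ 160.1°

160.1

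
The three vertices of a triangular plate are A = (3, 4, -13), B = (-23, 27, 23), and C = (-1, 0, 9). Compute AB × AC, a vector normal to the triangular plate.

(650, 428, 196)

AB = (-26, 23, 36)
AC = (-4, -4, 22)
i: 23·22 - 36·(-4) = 506 - (-144) = 650
j: 36·(-4) - (-26)·22 = -144 - (-572) = 428
k: (-26)·(-4) - 23·(-4) = 104 - (-92) = 196
AB × AC = (650, 428, 196)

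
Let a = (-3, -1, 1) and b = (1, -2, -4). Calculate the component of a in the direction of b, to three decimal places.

-1.091

a · b = (-3)·1 + (-1)·(-2) + 1·(-4) = -3 + 2 - 4 = -5
|b| = √(1 + 4 + 16) = √21 ≈ 4.5826
comp_b a = -5 / √21 ≈ -1.091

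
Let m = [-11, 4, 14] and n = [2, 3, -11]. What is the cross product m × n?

(-86, -93, -41)

i: 4·(-11) - 14·3 = -44 - 42 = -86
j: 14·2 - (-11)·(-11) = 28 - 121 = -93
k: (-11)·3 - 4·2 = -33 - 8 = -41
m × n = (-86, -93, -41)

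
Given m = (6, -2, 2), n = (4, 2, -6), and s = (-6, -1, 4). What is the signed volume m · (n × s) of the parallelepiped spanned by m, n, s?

n × s:
i: 2·4 - (-6)·(-1) = 8 - 6 = 2
j: (-6)·(-6) - 4·4 = 36 - 16 = 20
k: 4·(-1) - 2·(-6) = -4 - (-12) = 8
n × s = (2, 20, 8)
m · (n × s) = 6·2 + (-2)·20 + 2·8 = 12 - 40 + 16 = -12

-12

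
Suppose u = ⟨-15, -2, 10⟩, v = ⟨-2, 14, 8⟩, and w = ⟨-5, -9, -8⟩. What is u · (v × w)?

1592

v × w:
i: 14·(-8) - 8·(-9) = -112 - (-72) = -40
j: 8·(-5) - (-2)·(-8) = -40 - 16 = -56
k: (-2)·(-9) - 14·(-5) = 18 - (-70) = 88
v × w = (-40, -56, 88)
u · (v × w) = (-15)·(-40) + (-2)·(-56) + 10·88 = 600 + 112 + 880 = 1592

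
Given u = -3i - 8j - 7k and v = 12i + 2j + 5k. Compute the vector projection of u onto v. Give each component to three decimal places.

(-6.035, -1.006, -2.514)

u · v = (-3)·12 + (-8)·2 + (-7)·5 = -36 - 16 - 35 = -87
|v|² = 144 + 4 + 25 = 173
proj_v u = (-87/173) · (12, 2, 5) ≈ (-6.035, -1.006, -2.514)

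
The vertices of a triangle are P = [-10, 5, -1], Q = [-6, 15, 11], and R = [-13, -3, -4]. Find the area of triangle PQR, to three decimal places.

PQ = (4, 10, 12),  PR = (-3, -8, -3)
i: 10·(-3) - 12·(-8) = -30 - (-96) = 66
j: 12·(-3) - 4·(-3) = -36 - (-12) = -24
k: 4·(-8) - 10·(-3) = -32 - (-30) = -2
PQ × PR = (66, -24, -2)
|PQ × PR| = √4936 ≈ 70.2567
area = ½ · 70.2567 ≈ 35.128

35.128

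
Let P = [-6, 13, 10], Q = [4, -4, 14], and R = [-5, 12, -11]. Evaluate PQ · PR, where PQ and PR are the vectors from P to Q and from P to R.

-57

PQ = Q − P = (10, -17, 4)
PR = R − P = (1, -1, -21)
PQ · PR = 10·1 + (-17)·(-1) + 4·(-21) = 10 + 17 - 84 = -57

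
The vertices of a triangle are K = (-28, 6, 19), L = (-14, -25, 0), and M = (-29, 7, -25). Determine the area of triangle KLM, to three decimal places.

KL = (14, -31, -19),  KM = (-1, 1, -44)
i: (-31)·(-44) - (-19)·1 = 1364 - (-19) = 1383
j: (-19)·(-1) - 14·(-44) = 19 - (-616) = 635
k: 14·1 - (-31)·(-1) = 14 - 31 = -17
KL × KM = (1383, 635, -17)
|KL × KM| = √2316203 ≈ 1521.9077
area = ½ · 1521.9077 ≈ 760.954

760.954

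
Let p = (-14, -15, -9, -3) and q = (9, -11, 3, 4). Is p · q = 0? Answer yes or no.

yes

p · q = (-14)·9 + (-15)·(-11) + (-9)·3 + (-3)·4 = -126 + 165 - 27 - 12 = 0
Zero, so the vectors are orthogonal.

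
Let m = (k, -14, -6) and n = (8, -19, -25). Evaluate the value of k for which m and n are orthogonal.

m · n = k·8 + (-14)·(-19) + (-6)·(-25) = 416 + 8k
Set equal to 0: 8k = -416, so k = -52.

-52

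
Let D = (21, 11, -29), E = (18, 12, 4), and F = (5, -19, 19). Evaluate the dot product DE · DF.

DE = E − D = (-3, 1, 33)
DF = F − D = (-16, -30, 48)
DE · DF = (-3)·(-16) + 1·(-30) + 33·48 = 48 - 30 + 1584 = 1602

1602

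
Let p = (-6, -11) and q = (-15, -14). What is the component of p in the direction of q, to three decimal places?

11.892

p · q = (-6)·(-15) + (-11)·(-14) = 90 + 154 = 244
|q| = √(225 + 196) = √421 ≈ 20.5183
comp_q p = 244 / √421 ≈ 11.892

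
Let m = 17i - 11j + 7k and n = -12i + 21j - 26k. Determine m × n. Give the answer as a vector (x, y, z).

i: (-11)·(-26) - 7·21 = 286 - 147 = 139
j: 7·(-12) - 17·(-26) = -84 - (-442) = 358
k: 17·21 - (-11)·(-12) = 357 - 132 = 225
m × n = (139, 358, 225)

(139, 358, 225)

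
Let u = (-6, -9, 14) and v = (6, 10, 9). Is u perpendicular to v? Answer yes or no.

u · v = (-6)·6 + (-9)·10 + 14·9 = -36 - 90 + 126 = 0
Zero, so the vectors are orthogonal.

yes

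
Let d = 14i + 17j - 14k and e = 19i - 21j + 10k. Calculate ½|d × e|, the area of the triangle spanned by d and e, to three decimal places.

i: 17·10 - (-14)·(-21) = 170 - 294 = -124
j: (-14)·19 - 14·10 = -266 - 140 = -406
k: 14·(-21) - 17·19 = -294 - 323 = -617
d × e = (-124, -406, -617)
|d × e| = √((-124)² + (-406)² + (-617)²) = √560901 ≈ 748.9332
area = ½ · 748.9332 ≈ 374.467

374.467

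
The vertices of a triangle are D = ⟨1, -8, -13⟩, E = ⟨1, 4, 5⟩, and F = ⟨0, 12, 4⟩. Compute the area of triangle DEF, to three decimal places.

DE = (0, 12, 18),  DF = (-1, 20, 17)
i: 12·17 - 18·20 = 204 - 360 = -156
j: 18·(-1) - 0·17 = -18 - 0 = -18
k: 0·20 - 12·(-1) = 0 - (-12) = 12
DE × DF = (-156, -18, 12)
|DE × DF| = √24804 ≈ 157.4929
area = ½ · 157.4929 ≈ 78.746

78.746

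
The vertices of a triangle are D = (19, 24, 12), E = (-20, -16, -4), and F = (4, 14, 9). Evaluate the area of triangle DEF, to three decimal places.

DE = (-39, -40, -16),  DF = (-15, -10, -3)
i: (-40)·(-3) - (-16)·(-10) = 120 - 160 = -40
j: (-16)·(-15) - (-39)·(-3) = 240 - 117 = 123
k: (-39)·(-10) - (-40)·(-15) = 390 - 600 = -210
DE × DF = (-40, 123, -210)
|DE × DF| = √60829 ≈ 246.6354
area = ½ · 246.6354 ≈ 123.318

123.318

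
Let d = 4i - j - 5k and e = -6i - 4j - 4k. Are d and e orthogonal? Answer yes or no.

yes

d · e = 4·(-6) + (-1)·(-4) + (-5)·(-4) = -24 + 4 + 20 = 0
Zero, so the vectors are orthogonal.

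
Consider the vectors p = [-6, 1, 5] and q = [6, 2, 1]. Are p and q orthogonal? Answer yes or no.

p · q = (-6)·6 + 1·2 + 5·1 = -36 + 2 + 5 = -29
Nonzero, so the vectors are not orthogonal.

no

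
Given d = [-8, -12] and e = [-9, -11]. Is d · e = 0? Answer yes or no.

d · e = (-8)·(-9) + (-12)·(-11) = 72 + 132 = 204
Nonzero, so the vectors are not orthogonal.

no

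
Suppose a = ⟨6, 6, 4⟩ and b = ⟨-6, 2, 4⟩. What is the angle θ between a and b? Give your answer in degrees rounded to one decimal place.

96.5

a · b = 6·(-6) + 6·2 + 4·4 = -36 + 12 + 16 = -8
|a|² = 36 + 36 + 16 = 88,  |a| = √88 ≈ 9.380832
|b|² = 36 + 4 + 16 = 56,  |b| = √56 ≈ 7.483315
cos θ = -8 / (9.380832 · 7.483315) ≈ -0.11396
θ = arccos(-0.11396) ≈ 96.5°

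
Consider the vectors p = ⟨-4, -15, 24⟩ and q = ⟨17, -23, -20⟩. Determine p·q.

p · q = (-4)·17 + (-15)·(-23) + 24·(-20) = -68 + 345 - 480 = -203

-203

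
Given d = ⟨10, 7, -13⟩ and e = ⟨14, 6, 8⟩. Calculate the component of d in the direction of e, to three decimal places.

4.534

d · e = 10·14 + 7·6 + (-13)·8 = 140 + 42 - 104 = 78
|e| = √(196 + 36 + 64) = √296 ≈ 17.2047
comp_e d = 78 / √296 ≈ 4.534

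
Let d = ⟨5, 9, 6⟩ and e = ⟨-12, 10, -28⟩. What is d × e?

(-312, 68, 158)

i: 9·(-28) - 6·10 = -252 - 60 = -312
j: 6·(-12) - 5·(-28) = -72 - (-140) = 68
k: 5·10 - 9·(-12) = 50 - (-108) = 158
d × e = (-312, 68, 158)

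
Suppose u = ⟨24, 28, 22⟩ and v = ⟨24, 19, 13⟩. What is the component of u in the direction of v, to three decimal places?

u · v = 24·24 + 28·19 + 22·13 = 576 + 532 + 286 = 1394
|v| = √(576 + 361 + 169) = √1106 ≈ 33.2566
comp_v u = 1394 / √1106 ≈ 41.917

41.917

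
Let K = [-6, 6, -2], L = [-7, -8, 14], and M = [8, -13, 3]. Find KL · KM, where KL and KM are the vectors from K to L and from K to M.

332

KL = L − K = (-1, -14, 16)
KM = M − K = (14, -19, 5)
KL · KM = (-1)·14 + (-14)·(-19) + 16·5 = -14 + 266 + 80 = 332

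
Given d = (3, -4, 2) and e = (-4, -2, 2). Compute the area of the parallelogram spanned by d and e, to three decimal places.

i: (-4)·2 - 2·(-2) = -8 - (-4) = -4
j: 2·(-4) - 3·2 = -8 - 6 = -14
k: 3·(-2) - (-4)·(-4) = -6 - 16 = -22
d × e = (-4, -14, -22)
|d × e| = √((-4)² + (-14)² + (-22)²) = √696 ≈ 26.3818

26.382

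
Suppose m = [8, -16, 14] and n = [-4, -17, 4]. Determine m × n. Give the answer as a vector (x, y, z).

i: (-16)·4 - 14·(-17) = -64 - (-238) = 174
j: 14·(-4) - 8·4 = -56 - 32 = -88
k: 8·(-17) - (-16)·(-4) = -136 - 64 = -200
m × n = (174, -88, -200)

(174, -88, -200)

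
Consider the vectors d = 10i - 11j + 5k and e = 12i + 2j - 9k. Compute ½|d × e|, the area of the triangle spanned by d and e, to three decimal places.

115.677

i: (-11)·(-9) - 5·2 = 99 - 10 = 89
j: 5·12 - 10·(-9) = 60 - (-90) = 150
k: 10·2 - (-11)·12 = 20 - (-132) = 152
d × e = (89, 150, 152)
|d × e| = √(89² + 150² + 152²) = √53525 ≈ 231.3547
area = ½ · 231.3547 ≈ 115.677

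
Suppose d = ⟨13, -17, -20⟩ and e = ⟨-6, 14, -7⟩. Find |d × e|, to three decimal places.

458.391

i: (-17)·(-7) - (-20)·14 = 119 - (-280) = 399
j: (-20)·(-6) - 13·(-7) = 120 - (-91) = 211
k: 13·14 - (-17)·(-6) = 182 - 102 = 80
d × e = (399, 211, 80)
|d × e| = √(399² + 211² + 80²) = √210122 ≈ 458.3907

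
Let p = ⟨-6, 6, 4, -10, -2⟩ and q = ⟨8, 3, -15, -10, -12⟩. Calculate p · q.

p · q = (-6)·8 + 6·3 + 4·(-15) + (-10)·(-10) + (-2)·(-12) = -48 + 18 - 60 + 100 + 24 = 34

34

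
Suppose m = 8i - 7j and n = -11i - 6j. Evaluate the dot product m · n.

-46

m · n = 8·(-11) + (-7)·(-6) = -88 + 42 = -46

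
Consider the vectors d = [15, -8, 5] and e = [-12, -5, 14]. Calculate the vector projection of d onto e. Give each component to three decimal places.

(2.301, 0.959, -2.685)

d · e = 15·(-12) + (-8)·(-5) + 5·14 = -180 + 40 + 70 = -70
|e|² = 144 + 25 + 196 = 365
proj_e d = (-70/365) · (-12, -5, 14) ≈ (2.301, 0.959, -2.685)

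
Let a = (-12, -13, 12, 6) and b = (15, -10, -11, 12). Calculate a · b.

a · b = (-12)·15 + (-13)·(-10) + 12·(-11) + 6·12 = -180 + 130 - 132 + 72 = -110

-110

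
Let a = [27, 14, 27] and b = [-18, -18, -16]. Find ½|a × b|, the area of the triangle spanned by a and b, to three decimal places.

177.705

i: 14·(-16) - 27·(-18) = -224 - (-486) = 262
j: 27·(-18) - 27·(-16) = -486 - (-432) = -54
k: 27·(-18) - 14·(-18) = -486 - (-252) = -234
a × b = (262, -54, -234)
|a × b| = √(262² + (-54)² + (-234)²) = √126316 ≈ 355.4096
area = ½ · 355.4096 ≈ 177.705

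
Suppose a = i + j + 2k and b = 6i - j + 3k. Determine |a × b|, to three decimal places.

i: 1·3 - 2·(-1) = 3 - (-2) = 5
j: 2·6 - 1·3 = 12 - 3 = 9
k: 1·(-1) - 1·6 = -1 - 6 = -7
a × b = (5, 9, -7)
|a × b| = √(5² + 9² + (-7)²) = √155 ≈ 12.4499

12.450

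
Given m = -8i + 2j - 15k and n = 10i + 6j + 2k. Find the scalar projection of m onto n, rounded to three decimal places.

-8.283

m · n = (-8)·10 + 2·6 + (-15)·2 = -80 + 12 - 30 = -98
|n| = √(100 + 36 + 4) = √140 ≈ 11.8322
comp_n m = -98 / √140 ≈ -8.283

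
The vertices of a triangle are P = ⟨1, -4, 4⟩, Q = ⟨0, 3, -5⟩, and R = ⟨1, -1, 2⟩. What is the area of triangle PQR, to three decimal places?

6.745

PQ = (-1, 7, -9),  PR = (0, 3, -2)
i: 7·(-2) - (-9)·3 = -14 - (-27) = 13
j: (-9)·0 - (-1)·(-2) = 0 - 2 = -2
k: (-1)·3 - 7·0 = -3 - 0 = -3
PQ × PR = (13, -2, -3)
|PQ × PR| = √182 ≈ 13.4907
area = ½ · 13.4907 ≈ 6.745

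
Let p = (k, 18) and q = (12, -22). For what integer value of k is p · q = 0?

33

p · q = k·12 + 18·(-22) = -396 + 12k
Set equal to 0: 12k = 396, so k = 33.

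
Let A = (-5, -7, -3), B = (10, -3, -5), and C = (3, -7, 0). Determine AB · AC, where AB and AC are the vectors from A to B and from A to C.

114

AB = B − A = (15, 4, -2)
AC = C − A = (8, 0, 3)
AB · AC = 15·8 + 4·0 + (-2)·3 = 120 + 0 - 6 = 114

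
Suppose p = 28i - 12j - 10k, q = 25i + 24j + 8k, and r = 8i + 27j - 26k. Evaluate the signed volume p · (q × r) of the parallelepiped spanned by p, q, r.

q × r:
i: 24·(-26) - 8·27 = -624 - 216 = -840
j: 8·8 - 25·(-26) = 64 - (-650) = 714
k: 25·27 - 24·8 = 675 - 192 = 483
q × r = (-840, 714, 483)
p · (q × r) = 28·(-840) + (-12)·714 + (-10)·483 = -23520 - 8568 - 4830 = -36918

-36918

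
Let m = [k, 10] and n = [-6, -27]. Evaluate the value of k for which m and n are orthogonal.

-45

m · n = k·(-6) + 10·(-27) = -270 - 6k
Set equal to 0: -6k = 270, so k = -45.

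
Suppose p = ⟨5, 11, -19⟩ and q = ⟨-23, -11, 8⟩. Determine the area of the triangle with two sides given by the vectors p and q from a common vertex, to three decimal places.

229.921

i: 11·8 - (-19)·(-11) = 88 - 209 = -121
j: (-19)·(-23) - 5·8 = 437 - 40 = 397
k: 5·(-11) - 11·(-23) = -55 - (-253) = 198
p × q = (-121, 397, 198)
|p × q| = √((-121)² + 397² + 198²) = √211454 ≈ 459.8413
area = ½ · 459.8413 ≈ 229.921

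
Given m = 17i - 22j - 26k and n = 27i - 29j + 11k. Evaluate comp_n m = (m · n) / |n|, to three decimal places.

19.722

m · n = 17·27 + (-22)·(-29) + (-26)·11 = 459 + 638 - 286 = 811
|n| = √(729 + 841 + 121) = √1691 ≈ 41.1218
comp_n m = 811 / √1691 ≈ 19.722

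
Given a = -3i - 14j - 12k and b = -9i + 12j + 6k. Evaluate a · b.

a · b = (-3)·(-9) + (-14)·12 + (-12)·6 = 27 - 168 - 72 = -213

-213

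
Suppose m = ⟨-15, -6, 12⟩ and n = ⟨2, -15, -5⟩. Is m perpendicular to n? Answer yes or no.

yes

m · n = (-15)·2 + (-6)·(-15) + 12·(-5) = -30 + 90 - 60 = 0
Zero, so the vectors are orthogonal.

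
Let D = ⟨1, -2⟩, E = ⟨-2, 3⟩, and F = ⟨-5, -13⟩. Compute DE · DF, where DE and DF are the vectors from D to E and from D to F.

-37

DE = E − D = (-3, 5)
DF = F − D = (-6, -11)
DE · DF = (-3)·(-6) + 5·(-11) = 18 - 55 = -37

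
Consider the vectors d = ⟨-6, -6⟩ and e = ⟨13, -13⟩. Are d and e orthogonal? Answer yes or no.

yes

d · e = (-6)·13 + (-6)·(-13) = -78 + 78 = 0
Zero, so the vectors are orthogonal.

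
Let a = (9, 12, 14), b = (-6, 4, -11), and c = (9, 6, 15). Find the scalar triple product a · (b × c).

18

b × c:
i: 4·15 - (-11)·6 = 60 - (-66) = 126
j: (-11)·9 - (-6)·15 = -99 - (-90) = -9
k: (-6)·6 - 4·9 = -36 - 36 = -72
b × c = (126, -9, -72)
a · (b × c) = 9·126 + 12·(-9) + 14·(-72) = 1134 - 108 - 1008 = 18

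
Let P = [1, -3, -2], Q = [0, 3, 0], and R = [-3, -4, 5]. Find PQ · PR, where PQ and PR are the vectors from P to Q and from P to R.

12

PQ = Q − P = (-1, 6, 2)
PR = R − P = (-4, -1, 7)
PQ · PR = (-1)·(-4) + 6·(-1) + 2·7 = 4 - 6 + 14 = 12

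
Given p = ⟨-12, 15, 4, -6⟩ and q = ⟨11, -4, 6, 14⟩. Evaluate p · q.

p · q = (-12)·11 + 15·(-4) + 4·6 + (-6)·14 = -132 - 60 + 24 - 84 = -252

-252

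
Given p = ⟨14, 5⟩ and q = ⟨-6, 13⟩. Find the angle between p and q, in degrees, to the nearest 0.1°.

p · q = 14·(-6) + 5·13 = -84 + 65 = -19
|p|² = 196 + 25 = 221,  |p| = √221 ≈ 14.866069
|q|² = 36 + 169 = 205,  |q| = √205 ≈ 14.317821
cos θ = -19 / (14.866069 · 14.317821) ≈ -0.08926
θ = arccos(-0.08926) ≈ 95.1°

95.1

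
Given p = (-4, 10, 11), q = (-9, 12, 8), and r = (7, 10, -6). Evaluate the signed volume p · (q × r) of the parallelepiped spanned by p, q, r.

q × r:
i: 12·(-6) - 8·10 = -72 - 80 = -152
j: 8·7 - (-9)·(-6) = 56 - 54 = 2
k: (-9)·10 - 12·7 = -90 - 84 = -174
q × r = (-152, 2, -174)
p · (q × r) = (-4)·(-152) + 10·2 + 11·(-174) = 608 + 20 - 1914 = -1286

-1286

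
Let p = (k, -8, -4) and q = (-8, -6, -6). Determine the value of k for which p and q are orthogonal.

9

p · q = k·(-8) + (-8)·(-6) + (-4)·(-6) = 72 - 8k
Set equal to 0: -8k = -72, so k = 9.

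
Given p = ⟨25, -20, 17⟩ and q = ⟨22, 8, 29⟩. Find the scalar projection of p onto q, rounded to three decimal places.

p · q = 25·22 + (-20)·8 + 17·29 = 550 - 160 + 493 = 883
|q| = √(484 + 64 + 841) = √1389 ≈ 37.2693
comp_q p = 883 / √1389 ≈ 23.692

23.692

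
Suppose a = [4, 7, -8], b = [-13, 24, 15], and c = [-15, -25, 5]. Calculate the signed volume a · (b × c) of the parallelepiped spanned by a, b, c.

-4620

b × c:
i: 24·5 - 15·(-25) = 120 - (-375) = 495
j: 15·(-15) - (-13)·5 = -225 - (-65) = -160
k: (-13)·(-25) - 24·(-15) = 325 - (-360) = 685
b × c = (495, -160, 685)
a · (b × c) = 4·495 + 7·(-160) + (-8)·685 = 1980 - 1120 - 5480 = -4620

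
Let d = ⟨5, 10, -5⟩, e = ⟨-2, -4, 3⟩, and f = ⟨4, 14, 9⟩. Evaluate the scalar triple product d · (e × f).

e × f:
i: (-4)·9 - 3·14 = -36 - 42 = -78
j: 3·4 - (-2)·9 = 12 - (-18) = 30
k: (-2)·14 - (-4)·4 = -28 - (-16) = -12
e × f = (-78, 30, -12)
d · (e × f) = 5·(-78) + 10·30 + (-5)·(-12) = -390 + 300 + 60 = -30

-30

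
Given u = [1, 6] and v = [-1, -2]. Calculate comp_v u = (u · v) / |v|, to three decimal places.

u · v = 1·(-1) + 6·(-2) = -1 - 12 = -13
|v| = √(1 + 4) = √5 ≈ 2.2361
comp_v u = -13 / √5 ≈ -5.814

-5.814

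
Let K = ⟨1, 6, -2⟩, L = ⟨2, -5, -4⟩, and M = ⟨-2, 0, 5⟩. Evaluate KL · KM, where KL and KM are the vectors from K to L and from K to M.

KL = L − K = (1, -11, -2)
KM = M − K = (-3, -6, 7)
KL · KM = 1·(-3) + (-11)·(-6) + (-2)·7 = -3 + 66 - 14 = 49

49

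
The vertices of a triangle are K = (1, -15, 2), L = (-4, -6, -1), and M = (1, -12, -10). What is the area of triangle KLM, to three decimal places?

KL = (-5, 9, -3),  KM = (0, 3, -12)
i: 9·(-12) - (-3)·3 = -108 - (-9) = -99
j: (-3)·0 - (-5)·(-12) = 0 - 60 = -60
k: (-5)·3 - 9·0 = -15 - 0 = -15
KL × KM = (-99, -60, -15)
|KL × KM| = √13626 ≈ 116.7305
area = ½ · 116.7305 ≈ 58.365

58.365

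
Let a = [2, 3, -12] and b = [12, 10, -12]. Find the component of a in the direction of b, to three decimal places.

a · b = 2·12 + 3·10 + (-12)·(-12) = 24 + 30 + 144 = 198
|b| = √(144 + 100 + 144) = √388 ≈ 19.6977
comp_b a = 198 / √388 ≈ 10.052

10.052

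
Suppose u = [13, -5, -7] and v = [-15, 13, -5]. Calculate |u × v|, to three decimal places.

i: (-5)·(-5) - (-7)·13 = 25 - (-91) = 116
j: (-7)·(-15) - 13·(-5) = 105 - (-65) = 170
k: 13·13 - (-5)·(-15) = 169 - 75 = 94
u × v = (116, 170, 94)
|u × v| = √(116² + 170² + 94²) = √51192 ≈ 226.2565

226.256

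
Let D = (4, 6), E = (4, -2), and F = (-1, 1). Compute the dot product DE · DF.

DE = E − D = (0, -8)
DF = F − D = (-5, -5)
DE · DF = 0·(-5) + (-8)·(-5) = 0 + 40 = 40

40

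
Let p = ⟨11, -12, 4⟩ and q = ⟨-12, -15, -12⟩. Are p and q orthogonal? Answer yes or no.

p · q = 11·(-12) + (-12)·(-15) + 4·(-12) = -132 + 180 - 48 = 0
Zero, so the vectors are orthogonal.

yes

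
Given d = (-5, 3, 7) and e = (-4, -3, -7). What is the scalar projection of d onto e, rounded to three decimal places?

d · e = (-5)·(-4) + 3·(-3) + 7·(-7) = 20 - 9 - 49 = -38
|e| = √(16 + 9 + 49) = √74 ≈ 8.6023
comp_e d = -38 / √74 ≈ -4.417

-4.417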